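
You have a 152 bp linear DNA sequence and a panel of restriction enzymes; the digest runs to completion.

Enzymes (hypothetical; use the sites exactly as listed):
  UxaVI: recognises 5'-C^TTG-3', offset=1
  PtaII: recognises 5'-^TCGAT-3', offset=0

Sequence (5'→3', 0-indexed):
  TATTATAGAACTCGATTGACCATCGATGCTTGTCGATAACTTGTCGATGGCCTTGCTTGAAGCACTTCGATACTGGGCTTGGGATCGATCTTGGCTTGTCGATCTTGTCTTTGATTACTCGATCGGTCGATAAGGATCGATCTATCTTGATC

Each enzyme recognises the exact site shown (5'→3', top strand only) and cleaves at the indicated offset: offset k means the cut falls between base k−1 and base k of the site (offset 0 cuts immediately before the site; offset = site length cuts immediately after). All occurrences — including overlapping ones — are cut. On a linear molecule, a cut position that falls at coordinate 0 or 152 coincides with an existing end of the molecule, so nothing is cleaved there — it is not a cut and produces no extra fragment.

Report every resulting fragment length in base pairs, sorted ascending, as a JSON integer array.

[3,3,3,4,5,6,6,6,6,7,8,8,9,10,10,10,11,11,12,14]

Scan for sites:
  UxaVI CTTG/1: at [28, 39, 51, 55, 77, 89, 94, 103, 145] ⇒ [29, 40, 52, 56, 78, 90, 95, 104, 146]
  PtaII TCGAT/0: at [11, 22, 32, 43, 66, 84, 98, 118, 126, 136] ⇒ [11, 22, 32, 43, 66, 84, 98, 118, 126, 136]

Pooled cuts: [11, 22, 29, 32, 40, 43, 52, 56, 66, 78, 84, 90, 95, 98, 104, 118, 126, 136, 146]

Fragments:
  [0,11): 11 bp
  [11,22): 11 bp
  [22,29): 7 bp
  [29,32): 3 bp
  [32,40): 8 bp
  [40,43): 3 bp
  [43,52): 9 bp
  [52,56): 4 bp
  [56,66): 10 bp
  [66,78): 12 bp
  [78,84): 6 bp
  [84,90): 6 bp
  [90,95): 5 bp
  [95,98): 3 bp
  [98,104): 6 bp
  [104,118): 14 bp
  [118,126): 8 bp
  [126,136): 10 bp
  [136,146): 10 bp
  [146,152): 6 bp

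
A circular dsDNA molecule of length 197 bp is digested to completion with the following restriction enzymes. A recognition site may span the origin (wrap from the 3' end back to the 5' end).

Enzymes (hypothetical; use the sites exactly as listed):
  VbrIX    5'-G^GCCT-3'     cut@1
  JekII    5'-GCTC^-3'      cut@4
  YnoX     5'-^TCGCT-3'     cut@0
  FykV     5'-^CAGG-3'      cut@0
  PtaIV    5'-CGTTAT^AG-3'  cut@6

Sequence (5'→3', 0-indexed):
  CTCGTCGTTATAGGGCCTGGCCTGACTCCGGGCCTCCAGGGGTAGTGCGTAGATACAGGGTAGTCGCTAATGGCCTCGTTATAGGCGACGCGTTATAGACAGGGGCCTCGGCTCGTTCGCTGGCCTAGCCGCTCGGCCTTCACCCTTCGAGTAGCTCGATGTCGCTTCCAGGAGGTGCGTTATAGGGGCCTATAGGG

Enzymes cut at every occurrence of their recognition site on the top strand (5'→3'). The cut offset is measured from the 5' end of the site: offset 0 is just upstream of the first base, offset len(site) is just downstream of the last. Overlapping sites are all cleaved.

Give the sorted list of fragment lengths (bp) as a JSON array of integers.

[1,2,3,3,4,4,5,5,5,6,7,8,8,9,10,10,12,12,13,14,15,19,22]

Per-enzyme occurrences:
  VbrIX (GGCCT, off=1): starts [13, 18, 30, 71, 103, 121, 134, 186] → cuts [14, 19, 31, 72, 104, 122, 135, 187]
  JekII (GCTC, off=4): starts [110, 130, 153, 196] → cuts [3, 114, 134, 157]
  YnoX (TCGCT, off=0): starts [63, 116, 161] → cuts [63, 116, 161]
  FykV (CAGG, off=0): starts [36, 55, 99, 168] → cuts [36, 55, 99, 168]
  PtaIV (CGTTATAG, off=6): starts [5, 76, 90, 177] → cuts [11, 82, 96, 183]

Pooled cuts: [3, 11, 14, 19, 31, 36, 55, 63, 72, 82, 96, 99, 104, 114, 116, 122, 134, 135, 157, 161, 168, 183, 187]

Fragment lengths:
  3→11: 8 bp
  11→14: 3 bp
  14→19: 5 bp
  19→31: 12 bp
  31→36: 5 bp
  36→55: 19 bp
  55→63: 8 bp
  63→72: 9 bp
  72→82: 10 bp
  82→96: 14 bp
  96→99: 3 bp
  99→104: 5 bp
  104→114: 10 bp
  114→116: 2 bp
  116→122: 6 bp
  122→134: 12 bp
  134→135: 1 bp
  135→157: 22 bp
  157→161: 4 bp
  161→168: 7 bp
  168→183: 15 bp
  183→187: 4 bp
  187→3 (wrap): 197-187+3 = 13 bp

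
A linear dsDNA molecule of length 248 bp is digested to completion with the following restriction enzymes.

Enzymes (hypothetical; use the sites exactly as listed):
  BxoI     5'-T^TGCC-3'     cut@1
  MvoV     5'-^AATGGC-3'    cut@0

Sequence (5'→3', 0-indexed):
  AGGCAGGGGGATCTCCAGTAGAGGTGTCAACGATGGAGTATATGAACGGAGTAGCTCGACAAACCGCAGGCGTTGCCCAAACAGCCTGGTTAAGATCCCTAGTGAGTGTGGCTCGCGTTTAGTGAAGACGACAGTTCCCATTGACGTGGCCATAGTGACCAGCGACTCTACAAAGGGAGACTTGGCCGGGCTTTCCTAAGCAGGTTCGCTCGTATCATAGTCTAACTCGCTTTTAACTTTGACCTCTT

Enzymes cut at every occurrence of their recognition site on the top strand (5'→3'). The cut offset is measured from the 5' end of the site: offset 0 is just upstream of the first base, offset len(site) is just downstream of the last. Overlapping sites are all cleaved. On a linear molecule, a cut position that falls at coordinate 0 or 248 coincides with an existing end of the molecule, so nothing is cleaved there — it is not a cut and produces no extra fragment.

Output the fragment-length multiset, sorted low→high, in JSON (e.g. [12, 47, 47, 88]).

Site scan:
  BxoI TTGCC/1: at [72] ⇒ [73]
  MvoV (AATGGC, off=0): no sites

Pooled cuts: [73]

Fragment lengths:
  [0,73): 73 bp
  [73,248): 175 bp

[73,175]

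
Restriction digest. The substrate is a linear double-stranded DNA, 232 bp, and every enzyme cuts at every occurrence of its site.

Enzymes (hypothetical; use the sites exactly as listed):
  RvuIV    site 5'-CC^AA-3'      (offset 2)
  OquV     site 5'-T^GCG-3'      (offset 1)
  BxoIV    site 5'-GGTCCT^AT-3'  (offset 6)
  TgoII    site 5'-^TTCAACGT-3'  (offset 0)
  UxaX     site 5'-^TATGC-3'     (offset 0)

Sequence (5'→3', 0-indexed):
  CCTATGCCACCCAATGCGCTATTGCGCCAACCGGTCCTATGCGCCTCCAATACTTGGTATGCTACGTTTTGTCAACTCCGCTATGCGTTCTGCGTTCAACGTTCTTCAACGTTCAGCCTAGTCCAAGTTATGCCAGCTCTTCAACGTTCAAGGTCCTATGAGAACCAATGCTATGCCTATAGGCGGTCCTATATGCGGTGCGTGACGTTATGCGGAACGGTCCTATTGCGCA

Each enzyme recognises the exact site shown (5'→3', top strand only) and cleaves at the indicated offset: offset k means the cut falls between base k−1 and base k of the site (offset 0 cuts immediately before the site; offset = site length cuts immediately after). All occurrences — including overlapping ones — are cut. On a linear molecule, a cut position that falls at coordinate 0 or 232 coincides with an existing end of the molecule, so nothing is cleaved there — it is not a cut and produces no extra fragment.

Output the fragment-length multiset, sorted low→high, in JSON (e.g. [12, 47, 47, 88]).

[1,1,2,2,3,3,3,3,3,3,4,5,5,5,5,7,8,8,9,9,9,9,10,10,11,13,18,19,20,24]

Site scan:
  RvuIV (CCAA, off=2): starts [10, 26, 46, 122, 164] → cuts [12, 28, 48, 124, 166]
  OquV (TGCG, off=1): starts [14, 22, 39, 83, 90, 193, 198, 210, 226] → cuts [15, 23, 40, 84, 91, 194, 199, 211, 227]
  BxoIV (GGTCCTAT, off=6): starts [32, 151, 184, 218] → cuts [38, 157, 190, 224]
  TgoII (TTCAACGT, off=0): starts [94, 104, 139] → cuts [94, 104, 139]
  UxaX (TATGC, off=0): starts [2, 37, 57, 81, 128, 171, 191, 208] → cuts [2, 37, 57, 81, 128, 171, 191, 208]

Pooled cuts: [2, 12, 15, 23, 28, 37, 38, 40, 48, 57, 81, 84, 91, 94, 104, 124, 128, 139, 157, 166, 171, 190, 191, 194, 199, 208, 211, 224, 227]

Fragments:
  [0,2): 2 bp
  [2,12): 10 bp
  [12,15): 3 bp
  [15,23): 8 bp
  [23,28): 5 bp
  [28,37): 9 bp
  [37,38): 1 bp
  [38,40): 2 bp
  [40,48): 8 bp
  [48,57): 9 bp
  [57,81): 24 bp
  [81,84): 3 bp
  [84,91): 7 bp
  [91,94): 3 bp
  [94,104): 10 bp
  [104,124): 20 bp
  [124,128): 4 bp
  [128,139): 11 bp
  [139,157): 18 bp
  [157,166): 9 bp
  [166,171): 5 bp
  [171,190): 19 bp
  [190,191): 1 bp
  [191,194): 3 bp
  [194,199): 5 bp
  [199,208): 9 bp
  [208,211): 3 bp
  [211,224): 13 bp
  [224,227): 3 bp
  [227,232): 5 bp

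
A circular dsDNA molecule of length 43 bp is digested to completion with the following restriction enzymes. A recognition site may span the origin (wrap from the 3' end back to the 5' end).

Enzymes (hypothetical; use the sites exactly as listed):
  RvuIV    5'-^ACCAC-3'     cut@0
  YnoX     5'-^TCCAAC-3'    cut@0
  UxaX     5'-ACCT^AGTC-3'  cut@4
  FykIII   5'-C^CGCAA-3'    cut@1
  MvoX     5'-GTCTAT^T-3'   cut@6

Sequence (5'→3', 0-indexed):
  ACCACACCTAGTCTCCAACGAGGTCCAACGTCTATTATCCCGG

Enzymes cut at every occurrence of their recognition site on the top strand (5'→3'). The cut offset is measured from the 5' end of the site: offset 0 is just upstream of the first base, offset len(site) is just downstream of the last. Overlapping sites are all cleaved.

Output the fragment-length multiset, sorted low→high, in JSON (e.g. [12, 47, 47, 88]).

Scan for sites:
  RvuIV ACCAC/0: at [0] ⇒ [0]
  YnoX TCCAAC/0: at [13, 23] ⇒ [13, 23]
  UxaX ACCTAGTC/4: at [5] ⇒ [9]
  FykIII (CCGCAA, off=1): no sites
  MvoX GTCTATT/6: at [29] ⇒ [35]

Pooled cuts: [0, 9, 13, 23, 35]

Fragments:
  0→9: 9 bp
  9→13: 4 bp
  13→23: 10 bp
  23→35: 12 bp
  35→0 (wrap): 43-35+0 = 8 bp

[4,8,9,10,12]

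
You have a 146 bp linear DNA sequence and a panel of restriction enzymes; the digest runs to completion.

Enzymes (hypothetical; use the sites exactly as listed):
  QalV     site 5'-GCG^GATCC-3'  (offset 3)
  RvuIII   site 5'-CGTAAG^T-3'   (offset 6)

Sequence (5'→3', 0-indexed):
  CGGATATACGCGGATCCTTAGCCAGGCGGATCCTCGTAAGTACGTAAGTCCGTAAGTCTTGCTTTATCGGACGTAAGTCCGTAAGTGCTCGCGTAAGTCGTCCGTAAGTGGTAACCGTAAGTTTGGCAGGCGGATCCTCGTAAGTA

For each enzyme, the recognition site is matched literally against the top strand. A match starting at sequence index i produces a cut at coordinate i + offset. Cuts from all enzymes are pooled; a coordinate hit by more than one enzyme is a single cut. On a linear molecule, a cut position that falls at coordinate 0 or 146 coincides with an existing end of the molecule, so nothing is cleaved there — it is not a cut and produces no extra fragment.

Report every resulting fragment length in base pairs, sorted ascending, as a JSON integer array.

[2,8,8,8,11,11,12,12,12,12,13,16,21]

Per-enzyme occurrences:
  QalV (GCGGATCC, off=3): starts [9, 25, 129] → cuts [12, 28, 132]
  RvuIII (CGTAAGT, off=6): starts [34, 42, 50, 71, 79, 91, 102, 115, 138] → cuts [40, 48, 56, 77, 85, 97, 108, 121, 144]

All cut coordinates (distinct, sorted): [12, 28, 40, 48, 56, 77, 85, 97, 108, 121, 132, 144]

Fragments:
  [0,12): 12 bp
  [12,28): 16 bp
  [28,40): 12 bp
  [40,48): 8 bp
  [48,56): 8 bp
  [56,77): 21 bp
  [77,85): 8 bp
  [85,97): 12 bp
  [97,108): 11 bp
  [108,121): 13 bp
  [121,132): 11 bp
  [132,144): 12 bp
  [144,146): 2 bp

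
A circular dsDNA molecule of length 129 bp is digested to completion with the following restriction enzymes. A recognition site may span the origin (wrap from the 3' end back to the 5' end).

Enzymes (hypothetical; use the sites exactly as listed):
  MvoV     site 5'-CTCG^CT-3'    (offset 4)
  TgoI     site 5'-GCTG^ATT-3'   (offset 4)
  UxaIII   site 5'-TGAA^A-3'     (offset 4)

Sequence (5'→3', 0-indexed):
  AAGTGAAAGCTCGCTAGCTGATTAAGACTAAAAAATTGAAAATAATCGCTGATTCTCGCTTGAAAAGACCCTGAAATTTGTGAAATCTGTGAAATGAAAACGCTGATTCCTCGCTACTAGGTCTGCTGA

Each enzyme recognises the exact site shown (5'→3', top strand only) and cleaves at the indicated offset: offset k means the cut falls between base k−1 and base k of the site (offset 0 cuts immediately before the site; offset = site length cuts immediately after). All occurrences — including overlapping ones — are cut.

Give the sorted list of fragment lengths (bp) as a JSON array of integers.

Scan for sites:
  MvoV CTCGCT/4: at [9, 54, 109] ⇒ [13, 58, 113]
  TgoI GCTGATT/4: at [16, 47, 101] ⇒ [20, 51, 105]
  UxaIII TGAAA/4: at [3, 36, 60, 71, 80, 89, 94, 126] ⇒ [1, 7, 40, 64, 75, 84, 93, 98]

All cut coordinates (distinct, sorted): [1, 7, 13, 20, 40, 51, 58, 64, 75, 84, 93, 98, 105, 113]

Fragments:
  1→7: 6 bp
  7→13: 6 bp
  13→20: 7 bp
  20→40: 20 bp
  40→51: 11 bp
  51→58: 7 bp
  58→64: 6 bp
  64→75: 11 bp
  75→84: 9 bp
  84→93: 9 bp
  93→98: 5 bp
  98→105: 7 bp
  105→113: 8 bp
  113→1 (wrap): 129-113+1 = 17 bp

[5,6,6,6,7,7,7,8,9,9,11,11,17,20]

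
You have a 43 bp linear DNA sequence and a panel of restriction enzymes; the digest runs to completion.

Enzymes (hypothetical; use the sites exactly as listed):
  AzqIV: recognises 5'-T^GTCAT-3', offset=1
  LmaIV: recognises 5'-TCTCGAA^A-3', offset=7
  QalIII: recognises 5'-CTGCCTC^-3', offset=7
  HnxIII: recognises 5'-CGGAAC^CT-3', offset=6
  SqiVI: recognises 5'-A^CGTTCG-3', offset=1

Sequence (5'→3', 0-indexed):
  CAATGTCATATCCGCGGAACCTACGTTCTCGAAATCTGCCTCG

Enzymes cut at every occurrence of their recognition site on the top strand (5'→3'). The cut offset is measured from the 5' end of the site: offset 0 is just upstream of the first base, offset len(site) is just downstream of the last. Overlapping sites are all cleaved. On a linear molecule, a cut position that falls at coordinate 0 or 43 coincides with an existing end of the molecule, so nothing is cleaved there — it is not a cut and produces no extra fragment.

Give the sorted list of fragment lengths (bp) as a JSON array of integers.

Per-enzyme occurrences:
  AzqIV (TGTCAT, off=1): starts [3] → cuts [4]
  LmaIV (TCTCGAAA, off=7): starts [26] → cuts [33]
  QalIII (CTGCCTC, off=7): starts [35] → cuts [42]
  HnxIII (CGGAACCT, off=6): starts [14] → cuts [20]
  SqiVI (ACGTTCG, off=1): no sites

All cut coordinates (distinct, sorted): [4, 20, 33, 42]

Fragments:
  [0,4): 4 bp
  [4,20): 16 bp
  [20,33): 13 bp
  [33,42): 9 bp
  [42,43): 1 bp

[1,4,9,13,16]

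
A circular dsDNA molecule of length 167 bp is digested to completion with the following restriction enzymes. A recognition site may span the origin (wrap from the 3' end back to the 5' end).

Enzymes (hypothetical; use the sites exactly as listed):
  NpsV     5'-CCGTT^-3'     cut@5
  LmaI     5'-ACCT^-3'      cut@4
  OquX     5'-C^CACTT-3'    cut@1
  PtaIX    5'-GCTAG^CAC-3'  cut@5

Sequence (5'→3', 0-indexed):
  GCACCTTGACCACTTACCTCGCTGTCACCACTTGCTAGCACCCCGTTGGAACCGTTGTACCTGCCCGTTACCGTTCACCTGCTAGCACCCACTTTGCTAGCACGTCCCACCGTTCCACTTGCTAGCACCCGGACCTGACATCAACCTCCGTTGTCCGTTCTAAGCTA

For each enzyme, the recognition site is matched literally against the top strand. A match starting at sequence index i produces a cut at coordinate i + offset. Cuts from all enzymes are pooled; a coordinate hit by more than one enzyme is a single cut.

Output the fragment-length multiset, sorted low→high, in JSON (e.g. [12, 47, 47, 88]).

Site scan:
  NpsV (CCGTT, off=5): starts [42, 51, 64, 70, 109, 147, 154] → cuts [47, 56, 69, 75, 114, 152, 159]
  LmaI (ACCT, off=4): starts [2, 15, 58, 76, 132, 143] → cuts [6, 19, 62, 80, 136, 147]
  OquX (CCACTT, off=1): starts [9, 27, 88, 114] → cuts [10, 28, 89, 115]
  PtaIX (GCTAGCAC, off=5): starts [33, 80, 95, 120, 163] → cuts [1, 38, 85, 100, 125]

Pooled cuts: [1, 6, 10, 19, 28, 38, 47, 56, 62, 69, 75, 80, 85, 89, 100, 114, 115, 125, 136, 147, 152, 159]

Fragments:
  1→6: 5 bp
  6→10: 4 bp
  10→19: 9 bp
  19→28: 9 bp
  28→38: 10 bp
  38→47: 9 bp
  47→56: 9 bp
  56→62: 6 bp
  62→69: 7 bp
  69→75: 6 bp
  75→80: 5 bp
  80→85: 5 bp
  85→89: 4 bp
  89→100: 11 bp
  100→114: 14 bp
  114→115: 1 bp
  115→125: 10 bp
  125→136: 11 bp
  136→147: 11 bp
  147→152: 5 bp
  152→159: 7 bp
  159→1 (wrap): 167-159+1 = 9 bp

[1,4,4,5,5,5,5,6,6,7,7,9,9,9,9,9,10,10,11,11,11,14]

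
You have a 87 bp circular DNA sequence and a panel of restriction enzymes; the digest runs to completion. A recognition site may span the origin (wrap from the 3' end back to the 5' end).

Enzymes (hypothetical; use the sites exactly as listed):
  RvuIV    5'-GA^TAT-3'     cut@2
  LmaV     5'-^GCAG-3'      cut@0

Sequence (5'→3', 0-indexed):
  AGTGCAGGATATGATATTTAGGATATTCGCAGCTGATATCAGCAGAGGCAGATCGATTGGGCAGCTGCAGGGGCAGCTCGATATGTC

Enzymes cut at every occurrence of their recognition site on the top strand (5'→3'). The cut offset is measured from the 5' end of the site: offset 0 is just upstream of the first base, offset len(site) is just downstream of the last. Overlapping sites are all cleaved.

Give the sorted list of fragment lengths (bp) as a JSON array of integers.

[5,5,5,6,6,6,6,8,9,9,9,13]

Site scan:
  RvuIV (GATAT, off=2): starts [7, 12, 21, 34, 79] → cuts [9, 14, 23, 36, 81]
  LmaV (GCAG, off=0): starts [3, 28, 41, 47, 60, 66, 72] → cuts [3, 28, 41, 47, 60, 66, 72]

All cut coordinates (distinct, sorted): [3, 9, 14, 23, 28, 36, 41, 47, 60, 66, 72, 81]

Fragment lengths:
  3→9: 6 bp
  9→14: 5 bp
  14→23: 9 bp
  23→28: 5 bp
  28→36: 8 bp
  36→41: 5 bp
  41→47: 6 bp
  47→60: 13 bp
  60→66: 6 bp
  66→72: 6 bp
  72→81: 9 bp
  81→3 (wrap): 87-81+3 = 9 bp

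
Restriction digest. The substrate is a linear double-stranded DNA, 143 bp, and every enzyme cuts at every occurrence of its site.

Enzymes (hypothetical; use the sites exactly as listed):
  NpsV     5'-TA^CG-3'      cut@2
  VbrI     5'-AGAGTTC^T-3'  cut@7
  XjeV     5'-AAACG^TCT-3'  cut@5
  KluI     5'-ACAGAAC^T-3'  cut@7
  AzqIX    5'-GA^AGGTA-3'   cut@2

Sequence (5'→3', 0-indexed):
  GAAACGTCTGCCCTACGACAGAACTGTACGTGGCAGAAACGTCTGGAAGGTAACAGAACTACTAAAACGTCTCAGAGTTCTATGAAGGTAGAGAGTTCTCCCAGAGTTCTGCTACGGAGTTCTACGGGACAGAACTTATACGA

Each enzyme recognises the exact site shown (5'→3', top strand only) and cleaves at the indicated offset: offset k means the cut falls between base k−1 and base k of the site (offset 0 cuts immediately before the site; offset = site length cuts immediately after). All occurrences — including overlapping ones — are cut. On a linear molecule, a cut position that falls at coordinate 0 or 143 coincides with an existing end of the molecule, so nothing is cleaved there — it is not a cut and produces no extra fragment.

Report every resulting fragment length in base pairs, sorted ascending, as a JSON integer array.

Per-enzyme occurrences:
  NpsV (TACG, off=2): starts [13, 26, 112, 122, 138] → cuts [15, 28, 114, 124, 140]
  VbrI (AGAGTTCT, off=7): starts [73, 91, 102] → cuts [80, 98, 109]
  XjeV (AAACGTCT, off=5): starts [1, 36, 64] → cuts [6, 41, 69]
  KluI (ACAGAACT, off=7): starts [17, 52, 128] → cuts [24, 59, 135]
  AzqIX (GAAGGTA, off=2): starts [45, 83] → cuts [47, 85]

Pooled cuts: [6, 15, 24, 28, 41, 47, 59, 69, 80, 85, 98, 109, 114, 124, 135, 140]

Fragment lengths:
  [0,6): 6 bp
  [6,15): 9 bp
  [15,24): 9 bp
  [24,28): 4 bp
  [28,41): 13 bp
  [41,47): 6 bp
  [47,59): 12 bp
  [59,69): 10 bp
  [69,80): 11 bp
  [80,85): 5 bp
  [85,98): 13 bp
  [98,109): 11 bp
  [109,114): 5 bp
  [114,124): 10 bp
  [124,135): 11 bp
  [135,140): 5 bp
  [140,143): 3 bp

[3,4,5,5,5,6,6,9,9,10,10,11,11,11,12,13,13]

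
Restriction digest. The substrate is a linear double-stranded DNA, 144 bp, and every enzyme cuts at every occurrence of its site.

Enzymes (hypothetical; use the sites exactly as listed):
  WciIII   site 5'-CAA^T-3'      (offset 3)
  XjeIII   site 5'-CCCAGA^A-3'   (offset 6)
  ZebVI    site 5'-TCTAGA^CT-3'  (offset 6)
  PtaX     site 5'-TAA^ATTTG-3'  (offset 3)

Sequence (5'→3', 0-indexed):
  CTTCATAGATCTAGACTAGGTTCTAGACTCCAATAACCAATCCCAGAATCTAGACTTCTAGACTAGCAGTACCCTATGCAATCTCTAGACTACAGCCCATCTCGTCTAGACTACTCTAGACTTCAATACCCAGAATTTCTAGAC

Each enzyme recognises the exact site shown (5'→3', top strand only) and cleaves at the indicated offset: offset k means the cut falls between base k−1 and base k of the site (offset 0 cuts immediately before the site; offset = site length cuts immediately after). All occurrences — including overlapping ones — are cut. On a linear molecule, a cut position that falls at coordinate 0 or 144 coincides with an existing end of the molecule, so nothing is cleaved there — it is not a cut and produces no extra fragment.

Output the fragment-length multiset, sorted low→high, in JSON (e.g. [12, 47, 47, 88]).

Per-enzyme occurrences:
  WciIII CAAT/3: at [30, 37, 78, 123] ⇒ [33, 40, 81, 126]
  XjeIII CCCAGAA/6: at [41, 128] ⇒ [47, 134]
  ZebVI TCTAGACT/6: at [9, 21, 48, 56, 83, 104, 114] ⇒ [15, 27, 54, 62, 89, 110, 120]
  PtaX (TAAATTTG, off=3): no sites

All cut coordinates (distinct, sorted): [15, 27, 33, 40, 47, 54, 62, 81, 89, 110, 120, 126, 134]

Fragments:
  [0,15): 15 bp
  [15,27): 12 bp
  [27,33): 6 bp
  [33,40): 7 bp
  [40,47): 7 bp
  [47,54): 7 bp
  [54,62): 8 bp
  [62,81): 19 bp
  [81,89): 8 bp
  [89,110): 21 bp
  [110,120): 10 bp
  [120,126): 6 bp
  [126,134): 8 bp
  [134,144): 10 bp

[6,6,7,7,7,8,8,8,10,10,12,15,19,21]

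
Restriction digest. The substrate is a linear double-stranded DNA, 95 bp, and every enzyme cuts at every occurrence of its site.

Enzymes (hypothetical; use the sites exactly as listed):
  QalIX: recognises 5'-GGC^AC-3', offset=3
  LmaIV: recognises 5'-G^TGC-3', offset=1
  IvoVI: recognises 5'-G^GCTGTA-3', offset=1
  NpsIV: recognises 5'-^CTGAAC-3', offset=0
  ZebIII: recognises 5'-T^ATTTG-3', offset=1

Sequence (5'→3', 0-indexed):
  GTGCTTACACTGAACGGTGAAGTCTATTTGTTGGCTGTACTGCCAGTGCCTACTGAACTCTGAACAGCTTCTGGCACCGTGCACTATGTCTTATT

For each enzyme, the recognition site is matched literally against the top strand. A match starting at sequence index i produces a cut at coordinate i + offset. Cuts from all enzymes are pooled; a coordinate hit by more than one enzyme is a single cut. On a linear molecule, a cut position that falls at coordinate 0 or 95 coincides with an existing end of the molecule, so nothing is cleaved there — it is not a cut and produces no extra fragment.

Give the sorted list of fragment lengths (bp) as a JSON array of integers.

[1,4,6,7,8,8,13,16,16,16]

Per-enzyme occurrences:
  QalIX GGCAC/3: at [72] ⇒ [75]
  LmaIV GTGC/1: at [0, 45, 78] ⇒ [1, 46, 79]
  IvoVI GGCTGTA/1: at [32] ⇒ [33]
  NpsIV CTGAAC/0: at [9, 52, 59] ⇒ [9, 52, 59]
  ZebIII TATTTG/1: at [24] ⇒ [25]

All cut coordinates (distinct, sorted): [1, 9, 25, 33, 46, 52, 59, 75, 79]

Fragment lengths:
  [0,1): 1 bp
  [1,9): 8 bp
  [9,25): 16 bp
  [25,33): 8 bp
  [33,46): 13 bp
  [46,52): 6 bp
  [52,59): 7 bp
  [59,75): 16 bp
  [75,79): 4 bp
  [79,95): 16 bp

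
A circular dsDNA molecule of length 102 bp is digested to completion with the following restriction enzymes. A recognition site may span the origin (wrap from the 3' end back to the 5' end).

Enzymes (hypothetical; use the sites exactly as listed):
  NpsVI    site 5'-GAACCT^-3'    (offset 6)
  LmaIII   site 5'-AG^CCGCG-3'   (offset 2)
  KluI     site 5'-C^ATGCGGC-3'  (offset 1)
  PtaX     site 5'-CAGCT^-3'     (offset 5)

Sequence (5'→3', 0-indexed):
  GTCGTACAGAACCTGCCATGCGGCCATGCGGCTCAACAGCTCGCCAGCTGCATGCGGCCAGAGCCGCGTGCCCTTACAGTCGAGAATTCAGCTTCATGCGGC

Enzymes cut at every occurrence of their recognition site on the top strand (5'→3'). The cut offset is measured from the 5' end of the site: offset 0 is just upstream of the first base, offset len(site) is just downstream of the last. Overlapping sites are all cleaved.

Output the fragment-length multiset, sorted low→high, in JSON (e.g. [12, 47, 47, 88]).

Per-enzyme occurrences:
  NpsVI (GAACCT, off=6): starts [8] → cuts [14]
  LmaIII (AGCCGCG, off=2): starts [61] → cuts [63]
  KluI (CATGCGGC, off=1): starts [16, 24, 50, 94] → cuts [17, 25, 51, 95]
  PtaX (CAGCT, off=5): starts [36, 44, 88] → cuts [41, 49, 93]

All cut coordinates (distinct, sorted): [14, 17, 25, 41, 49, 51, 63, 93, 95]

Fragment lengths:
  14→17: 3 bp
  17→25: 8 bp
  25→41: 16 bp
  41→49: 8 bp
  49→51: 2 bp
  51→63: 12 bp
  63→93: 30 bp
  93→95: 2 bp
  95→14 (wrap): 102-95+14 = 21 bp

[2,2,3,8,8,12,16,21,30]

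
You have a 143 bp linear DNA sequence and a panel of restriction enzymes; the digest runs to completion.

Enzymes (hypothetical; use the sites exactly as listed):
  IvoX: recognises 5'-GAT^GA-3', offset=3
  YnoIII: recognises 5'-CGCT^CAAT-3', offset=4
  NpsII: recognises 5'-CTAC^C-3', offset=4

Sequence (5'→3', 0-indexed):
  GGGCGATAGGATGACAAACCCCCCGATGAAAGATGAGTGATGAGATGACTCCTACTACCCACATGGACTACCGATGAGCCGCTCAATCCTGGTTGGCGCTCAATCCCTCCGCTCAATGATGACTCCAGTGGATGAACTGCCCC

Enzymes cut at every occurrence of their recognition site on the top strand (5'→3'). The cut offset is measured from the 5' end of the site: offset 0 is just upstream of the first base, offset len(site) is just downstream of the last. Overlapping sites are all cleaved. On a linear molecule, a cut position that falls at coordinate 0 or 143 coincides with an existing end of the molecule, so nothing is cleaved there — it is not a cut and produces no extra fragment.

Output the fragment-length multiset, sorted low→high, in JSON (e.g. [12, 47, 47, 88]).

Per-enzyme occurrences:
  IvoX GATGA/3: at [9, 24, 31, 38, 43, 72, 117, 130] ⇒ [12, 27, 34, 41, 46, 75, 120, 133]
  YnoIII CGCTCAAT/4: at [79, 96, 109] ⇒ [83, 100, 113]
  NpsII CTACC/4: at [54, 67] ⇒ [58, 71]

All cut coordinates (distinct, sorted): [12, 27, 34, 41, 46, 58, 71, 75, 83, 100, 113, 120, 133]

Fragments:
  [0,12): 12 bp
  [12,27): 15 bp
  [27,34): 7 bp
  [34,41): 7 bp
  [41,46): 5 bp
  [46,58): 12 bp
  [58,71): 13 bp
  [71,75): 4 bp
  [75,83): 8 bp
  [83,100): 17 bp
  [100,113): 13 bp
  [113,120): 7 bp
  [120,133): 13 bp
  [133,143): 10 bp

[4,5,7,7,7,8,10,12,12,13,13,13,15,17]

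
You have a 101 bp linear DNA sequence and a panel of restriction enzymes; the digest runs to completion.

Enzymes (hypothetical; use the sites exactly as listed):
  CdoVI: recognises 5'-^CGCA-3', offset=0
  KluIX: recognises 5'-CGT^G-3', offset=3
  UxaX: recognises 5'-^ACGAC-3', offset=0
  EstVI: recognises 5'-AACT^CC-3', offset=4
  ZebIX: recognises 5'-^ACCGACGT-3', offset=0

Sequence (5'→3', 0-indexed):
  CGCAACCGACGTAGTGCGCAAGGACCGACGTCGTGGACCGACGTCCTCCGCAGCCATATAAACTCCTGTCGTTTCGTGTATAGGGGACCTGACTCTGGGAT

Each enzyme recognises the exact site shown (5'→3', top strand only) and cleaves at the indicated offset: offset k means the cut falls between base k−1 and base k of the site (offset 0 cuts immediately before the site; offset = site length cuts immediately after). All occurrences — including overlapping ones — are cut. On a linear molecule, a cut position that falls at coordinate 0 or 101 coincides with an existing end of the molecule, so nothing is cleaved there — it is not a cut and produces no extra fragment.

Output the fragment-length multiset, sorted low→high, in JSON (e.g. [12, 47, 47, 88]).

Scan for sites:
  CdoVI CGCA/0: at [0, 16, 48] ⇒ [16, 48] (position 0 is a terminus of the linear molecule — no cut)
  KluIX CGTG/3: at [31, 74] ⇒ [34, 77]
  UxaX (ACGAC, off=0): no sites
  EstVI AACTCC/4: at [60] ⇒ [64]
  ZebIX ACCGACGT/0: at [4, 23, 36] ⇒ [4, 23, 36]

Pooled cuts: [4, 16, 23, 34, 36, 48, 64, 77]

Fragment lengths:
  [0,4): 4 bp
  [4,16): 12 bp
  [16,23): 7 bp
  [23,34): 11 bp
  [34,36): 2 bp
  [36,48): 12 bp
  [48,64): 16 bp
  [64,77): 13 bp
  [77,101): 24 bp

[2,4,7,11,12,12,13,16,24]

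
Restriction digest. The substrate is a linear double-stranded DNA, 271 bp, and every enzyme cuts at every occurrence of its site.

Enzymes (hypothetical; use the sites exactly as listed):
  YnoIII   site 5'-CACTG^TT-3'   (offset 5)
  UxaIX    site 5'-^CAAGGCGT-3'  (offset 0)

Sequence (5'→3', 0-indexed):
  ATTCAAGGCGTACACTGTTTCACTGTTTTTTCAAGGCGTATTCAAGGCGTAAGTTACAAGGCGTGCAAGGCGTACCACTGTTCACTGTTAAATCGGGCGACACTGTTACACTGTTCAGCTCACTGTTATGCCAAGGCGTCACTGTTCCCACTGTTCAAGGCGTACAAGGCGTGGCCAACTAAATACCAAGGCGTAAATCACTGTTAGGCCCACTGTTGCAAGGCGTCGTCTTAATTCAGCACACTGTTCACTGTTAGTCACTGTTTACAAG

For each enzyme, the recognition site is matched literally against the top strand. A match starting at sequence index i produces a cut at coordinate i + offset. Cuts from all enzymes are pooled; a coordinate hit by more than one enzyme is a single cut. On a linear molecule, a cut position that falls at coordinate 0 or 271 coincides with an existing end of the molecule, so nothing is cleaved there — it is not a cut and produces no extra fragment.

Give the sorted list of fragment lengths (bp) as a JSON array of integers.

[2,3,3,6,6,7,7,8,8,8,9,9,9,10,11,12,12,13,14,14,15,17,18,22,28]

Per-enzyme occurrences:
  YnoIII (CACTGTT, off=5): starts [12, 20, 75, 82, 100, 108, 120, 139, 148, 198, 210, 241, 248, 258] → cuts [17, 25, 80, 87, 105, 113, 125, 144, 153, 203, 215, 246, 253, 263]
  UxaIX (CAAGGCGT, off=0): starts [3, 31, 42, 56, 65, 131, 155, 164, 186, 218] → cuts [3, 31, 42, 56, 65, 131, 155, 164, 186, 218]

Pooled cuts: [3, 17, 25, 31, 42, 56, 65, 80, 87, 105, 113, 125, 131, 144, 153, 155, 164, 186, 203, 215, 218, 246, 253, 263]

Fragments:
  [0,3): 3 bp
  [3,17): 14 bp
  [17,25): 8 bp
  [25,31): 6 bp
  [31,42): 11 bp
  [42,56): 14 bp
  [56,65): 9 bp
  [65,80): 15 bp
  [80,87): 7 bp
  [87,105): 18 bp
  [105,113): 8 bp
  [113,125): 12 bp
  [125,131): 6 bp
  [131,144): 13 bp
  [144,153): 9 bp
  [153,155): 2 bp
  [155,164): 9 bp
  [164,186): 22 bp
  [186,203): 17 bp
  [203,215): 12 bp
  [215,218): 3 bp
  [218,246): 28 bp
  [246,253): 7 bp
  [253,263): 10 bp
  [263,271): 8 bp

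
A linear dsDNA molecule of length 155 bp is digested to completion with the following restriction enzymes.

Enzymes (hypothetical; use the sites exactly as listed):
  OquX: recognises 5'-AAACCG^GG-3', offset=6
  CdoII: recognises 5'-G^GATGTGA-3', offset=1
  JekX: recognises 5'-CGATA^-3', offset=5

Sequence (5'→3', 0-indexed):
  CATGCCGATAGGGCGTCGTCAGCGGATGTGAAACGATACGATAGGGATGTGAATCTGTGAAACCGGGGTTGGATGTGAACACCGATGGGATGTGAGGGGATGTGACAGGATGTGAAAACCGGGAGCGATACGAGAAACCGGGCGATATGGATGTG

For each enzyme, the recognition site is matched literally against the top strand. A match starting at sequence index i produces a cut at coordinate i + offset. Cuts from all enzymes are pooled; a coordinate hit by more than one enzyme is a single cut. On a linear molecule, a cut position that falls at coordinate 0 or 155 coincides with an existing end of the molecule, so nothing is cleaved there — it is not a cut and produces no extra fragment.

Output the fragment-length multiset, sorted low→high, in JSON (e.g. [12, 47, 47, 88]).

[2,5,6,7,8,9,10,10,10,10,13,14,14,17,20]

Scan for sites:
  OquX AAACCGGG/6: at [59, 115, 134] ⇒ [65, 121, 140]
  CdoII GGATGTGA/1: at [23, 44, 70, 87, 97, 107] ⇒ [24, 45, 71, 88, 98, 108]
  JekX CGATA/5: at [5, 33, 38, 125, 142] ⇒ [10, 38, 43, 130, 147]

Pooled cuts: [10, 24, 38, 43, 45, 65, 71, 88, 98, 108, 121, 130, 140, 147]

Fragment lengths:
  [0,10): 10 bp
  [10,24): 14 bp
  [24,38): 14 bp
  [38,43): 5 bp
  [43,45): 2 bp
  [45,65): 20 bp
  [65,71): 6 bp
  [71,88): 17 bp
  [88,98): 10 bp
  [98,108): 10 bp
  [108,121): 13 bp
  [121,130): 9 bp
  [130,140): 10 bp
  [140,147): 7 bp
  [147,155): 8 bp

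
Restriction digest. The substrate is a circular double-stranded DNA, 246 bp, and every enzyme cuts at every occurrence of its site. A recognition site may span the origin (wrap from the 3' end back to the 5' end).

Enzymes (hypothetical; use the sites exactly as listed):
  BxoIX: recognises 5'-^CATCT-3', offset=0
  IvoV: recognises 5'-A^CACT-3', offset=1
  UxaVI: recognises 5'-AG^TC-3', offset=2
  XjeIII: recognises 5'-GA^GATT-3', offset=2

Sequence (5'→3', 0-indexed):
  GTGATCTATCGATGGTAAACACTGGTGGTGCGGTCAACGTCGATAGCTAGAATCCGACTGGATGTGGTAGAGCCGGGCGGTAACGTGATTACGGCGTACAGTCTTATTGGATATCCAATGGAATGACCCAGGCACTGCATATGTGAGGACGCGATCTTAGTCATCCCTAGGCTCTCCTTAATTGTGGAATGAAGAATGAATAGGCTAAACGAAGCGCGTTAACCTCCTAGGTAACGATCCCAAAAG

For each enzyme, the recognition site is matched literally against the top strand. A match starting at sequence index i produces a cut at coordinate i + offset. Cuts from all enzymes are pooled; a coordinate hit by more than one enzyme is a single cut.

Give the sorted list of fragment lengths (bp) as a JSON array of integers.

[59,82,105]

Site scan:
  BxoIX (CATCT, off=0): no sites
  IvoV (ACACT, off=1): starts [18] → cuts [19]
  UxaVI (AGTC, off=2): starts [99, 158] → cuts [101, 160]
  XjeIII (GAGATT, off=2): no sites

Pooled cuts: [19, 101, 160]

Fragments:
  19→101: 82 bp
  101→160: 59 bp
  160→19 (wrap): 246-160+19 = 105 bp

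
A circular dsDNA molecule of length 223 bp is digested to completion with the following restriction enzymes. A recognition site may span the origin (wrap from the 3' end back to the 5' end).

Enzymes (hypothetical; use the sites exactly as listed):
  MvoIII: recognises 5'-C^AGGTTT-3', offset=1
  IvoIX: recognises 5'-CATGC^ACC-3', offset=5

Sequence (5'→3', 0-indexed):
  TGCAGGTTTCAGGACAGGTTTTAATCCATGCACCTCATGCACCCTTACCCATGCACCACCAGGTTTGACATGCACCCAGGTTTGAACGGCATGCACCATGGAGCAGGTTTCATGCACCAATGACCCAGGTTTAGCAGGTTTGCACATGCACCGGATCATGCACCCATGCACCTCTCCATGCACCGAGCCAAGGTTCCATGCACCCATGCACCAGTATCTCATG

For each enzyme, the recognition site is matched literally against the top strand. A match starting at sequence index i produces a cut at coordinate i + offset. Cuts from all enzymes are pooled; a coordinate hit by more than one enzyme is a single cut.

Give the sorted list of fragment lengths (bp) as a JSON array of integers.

[4,6,8,8,9,9,10,11,11,12,12,12,13,14,14,16,17,17,20]

Per-enzyme occurrences:
  MvoIII (CAGGTTT, off=1): starts [2, 14, 59, 76, 103, 125, 134] → cuts [3, 15, 60, 77, 104, 126, 135]
  IvoIX (CATGCACC, off=5): starts [26, 35, 49, 68, 89, 110, 144, 156, 164, 176, 196, 204] → cuts [31, 40, 54, 73, 94, 115, 149, 161, 169, 181, 201, 209]

Pooled cuts: [3, 15, 31, 40, 54, 60, 73, 77, 94, 104, 115, 126, 135, 149, 161, 169, 181, 201, 209]

Fragment lengths:
  3→15: 12 bp
  15→31: 16 bp
  31→40: 9 bp
  40→54: 14 bp
  54→60: 6 bp
  60→73: 13 bp
  73→77: 4 bp
  77→94: 17 bp
  94→104: 10 bp
  104→115: 11 bp
  115→126: 11 bp
  126→135: 9 bp
  135→149: 14 bp
  149→161: 12 bp
  161→169: 8 bp
  169→181: 12 bp
  181→201: 20 bp
  201→209: 8 bp
  209→3 (wrap): 223-209+3 = 17 bp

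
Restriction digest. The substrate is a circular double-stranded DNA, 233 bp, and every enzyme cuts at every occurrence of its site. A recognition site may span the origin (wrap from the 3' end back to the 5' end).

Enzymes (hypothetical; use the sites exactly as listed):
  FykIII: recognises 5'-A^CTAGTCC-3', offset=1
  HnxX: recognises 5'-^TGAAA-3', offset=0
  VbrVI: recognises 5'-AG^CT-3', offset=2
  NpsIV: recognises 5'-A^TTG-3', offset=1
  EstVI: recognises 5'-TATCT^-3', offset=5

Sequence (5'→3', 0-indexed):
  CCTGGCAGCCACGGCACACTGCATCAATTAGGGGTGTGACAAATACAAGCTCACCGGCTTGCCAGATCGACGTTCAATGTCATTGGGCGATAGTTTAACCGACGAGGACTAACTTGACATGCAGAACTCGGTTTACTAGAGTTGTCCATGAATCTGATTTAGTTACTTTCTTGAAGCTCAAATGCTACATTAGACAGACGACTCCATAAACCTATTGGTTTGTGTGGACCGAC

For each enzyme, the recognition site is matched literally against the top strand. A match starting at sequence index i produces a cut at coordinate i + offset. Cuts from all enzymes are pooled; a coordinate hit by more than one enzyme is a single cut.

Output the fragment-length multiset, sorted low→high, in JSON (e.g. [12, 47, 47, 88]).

Scan for sites:
  FykIII (ACTAGTCC, off=1): no sites
  HnxX (TGAAA, off=0): no sites
  VbrVI AGCT/2: at [47, 174] ⇒ [49, 176]
  NpsIV ATTG/1: at [81, 213] ⇒ [82, 214]
  EstVI (TATCT, off=5): no sites

Pooled cuts: [49, 82, 176, 214]

Fragment lengths:
  49→82: 33 bp
  82→176: 94 bp
  176→214: 38 bp
  214→49 (wrap): 233-214+49 = 68 bp

[33,38,68,94]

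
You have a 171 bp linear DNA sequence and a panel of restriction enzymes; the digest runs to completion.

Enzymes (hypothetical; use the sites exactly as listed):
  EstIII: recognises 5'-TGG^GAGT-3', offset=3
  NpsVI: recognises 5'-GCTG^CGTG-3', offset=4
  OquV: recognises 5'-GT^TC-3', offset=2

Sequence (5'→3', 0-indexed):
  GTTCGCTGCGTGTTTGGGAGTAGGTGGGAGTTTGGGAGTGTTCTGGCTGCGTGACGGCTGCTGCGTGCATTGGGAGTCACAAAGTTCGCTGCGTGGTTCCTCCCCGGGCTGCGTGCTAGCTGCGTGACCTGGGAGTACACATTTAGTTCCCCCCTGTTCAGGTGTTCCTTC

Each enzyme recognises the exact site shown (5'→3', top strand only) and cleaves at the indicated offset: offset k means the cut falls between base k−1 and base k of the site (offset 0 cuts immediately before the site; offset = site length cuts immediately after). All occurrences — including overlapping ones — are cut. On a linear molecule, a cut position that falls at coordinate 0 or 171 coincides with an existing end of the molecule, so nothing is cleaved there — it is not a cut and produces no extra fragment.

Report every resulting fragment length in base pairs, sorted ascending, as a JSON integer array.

[2,6,6,6,6,6,8,8,8,9,10,10,10,10,11,12,14,14,15]

Per-enzyme occurrences:
  EstIII (TGGGAGT, off=3): starts [14, 24, 32, 70, 129] → cuts [17, 27, 35, 73, 132]
  NpsVI (GCTGCGTG, off=4): starts [4, 45, 59, 87, 107, 118] → cuts [8, 49, 63, 91, 111, 122]
  OquV (GTTC, off=2): starts [0, 39, 83, 95, 145, 155, 163] → cuts [2, 41, 85, 97, 147, 157, 165]

All cut coordinates (distinct, sorted): [2, 8, 17, 27, 35, 41, 49, 63, 73, 85, 91, 97, 111, 122, 132, 147, 157, 165]

Fragment lengths:
  [0,2): 2 bp
  [2,8): 6 bp
  [8,17): 9 bp
  [17,27): 10 bp
  [27,35): 8 bp
  [35,41): 6 bp
  [41,49): 8 bp
  [49,63): 14 bp
  [63,73): 10 bp
  [73,85): 12 bp
  [85,91): 6 bp
  [91,97): 6 bp
  [97,111): 14 bp
  [111,122): 11 bp
  [122,132): 10 bp
  [132,147): 15 bp
  [147,157): 10 bp
  [157,165): 8 bp
  [165,171): 6 bp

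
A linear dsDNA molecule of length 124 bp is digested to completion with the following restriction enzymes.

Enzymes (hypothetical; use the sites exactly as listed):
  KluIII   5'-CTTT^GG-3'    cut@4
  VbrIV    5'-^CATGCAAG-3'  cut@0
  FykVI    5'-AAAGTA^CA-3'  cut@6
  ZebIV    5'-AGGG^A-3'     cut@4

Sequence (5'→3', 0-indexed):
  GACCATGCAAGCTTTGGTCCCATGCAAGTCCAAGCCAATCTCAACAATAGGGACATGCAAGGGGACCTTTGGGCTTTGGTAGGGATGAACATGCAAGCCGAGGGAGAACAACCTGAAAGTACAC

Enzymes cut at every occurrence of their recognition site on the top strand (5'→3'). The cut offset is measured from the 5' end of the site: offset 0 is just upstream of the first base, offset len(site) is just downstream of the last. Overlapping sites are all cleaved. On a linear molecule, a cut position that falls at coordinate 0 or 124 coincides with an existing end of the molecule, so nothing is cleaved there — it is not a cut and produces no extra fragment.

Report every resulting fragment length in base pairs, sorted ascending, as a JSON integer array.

[1,3,3,5,5,7,7,12,15,17,17,32]

Per-enzyme occurrences:
  KluIII (CTTTGG, off=4): starts [11, 66, 73] → cuts [15, 70, 77]
  VbrIV (CATGCAAG, off=0): starts [3, 20, 53, 89] → cuts [3, 20, 53, 89]
  FykVI (AAAGTACA, off=6): starts [115] → cuts [121]
  ZebIV (AGGGA, off=4): starts [48, 80, 100] → cuts [52, 84, 104]

All cut coordinates (distinct, sorted): [3, 15, 20, 52, 53, 70, 77, 84, 89, 104, 121]

Fragment lengths:
  [0,3): 3 bp
  [3,15): 12 bp
  [15,20): 5 bp
  [20,52): 32 bp
  [52,53): 1 bp
  [53,70): 17 bp
  [70,77): 7 bp
  [77,84): 7 bp
  [84,89): 5 bp
  [89,104): 15 bp
  [104,121): 17 bp
  [121,124): 3 bp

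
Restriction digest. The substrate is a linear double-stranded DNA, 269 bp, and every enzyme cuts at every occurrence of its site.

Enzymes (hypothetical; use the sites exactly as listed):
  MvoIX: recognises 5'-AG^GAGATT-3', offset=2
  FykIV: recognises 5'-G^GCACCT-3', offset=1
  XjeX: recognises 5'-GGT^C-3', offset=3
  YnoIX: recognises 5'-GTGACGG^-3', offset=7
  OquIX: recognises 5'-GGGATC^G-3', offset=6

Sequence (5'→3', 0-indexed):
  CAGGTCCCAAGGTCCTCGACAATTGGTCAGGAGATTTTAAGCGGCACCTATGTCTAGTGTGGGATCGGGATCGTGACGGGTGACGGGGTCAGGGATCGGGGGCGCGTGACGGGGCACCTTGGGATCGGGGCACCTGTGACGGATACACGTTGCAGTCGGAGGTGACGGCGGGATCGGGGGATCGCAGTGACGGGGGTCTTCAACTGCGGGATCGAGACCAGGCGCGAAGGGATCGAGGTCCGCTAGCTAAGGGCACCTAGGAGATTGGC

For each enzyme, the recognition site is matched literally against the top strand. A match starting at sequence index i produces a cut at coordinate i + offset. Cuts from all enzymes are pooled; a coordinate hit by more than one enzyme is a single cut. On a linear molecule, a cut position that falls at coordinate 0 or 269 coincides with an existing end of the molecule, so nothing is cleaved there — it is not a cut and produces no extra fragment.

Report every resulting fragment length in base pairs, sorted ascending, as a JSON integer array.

Site scan:
  MvoIX AGGAGATT/2: at [28, 258] ⇒ [30, 260]
  FykIV GGCACCT/1: at [42, 112, 128, 251] ⇒ [43, 113, 129, 252]
  XjeX GGTC/3: at [2, 10, 24, 86, 194, 236] ⇒ [5, 13, 27, 89, 197, 239]
  YnoIX GTGACGG/7: at [72, 79, 105, 135, 161, 186] ⇒ [79, 86, 112, 142, 168, 193]
  OquIX GGGATCG/6: at [60, 66, 91, 120, 169, 177, 207, 228] ⇒ [66, 72, 97, 126, 175, 183, 213, 234]

All cut coordinates (distinct, sorted): [5, 13, 27, 30, 43, 66, 72, 79, 86, 89, 97, 112, 113, 126, 129, 142, 168, 175, 183, 193, 197, 213, 234, 239, 252, 260]

Fragments:
  [0,5): 5 bp
  [5,13): 8 bp
  [13,27): 14 bp
  [27,30): 3 bp
  [30,43): 13 bp
  [43,66): 23 bp
  [66,72): 6 bp
  [72,79): 7 bp
  [79,86): 7 bp
  [86,89): 3 bp
  [89,97): 8 bp
  [97,112): 15 bp
  [112,113): 1 bp
  [113,126): 13 bp
  [126,129): 3 bp
  [129,142): 13 bp
  [142,168): 26 bp
  [168,175): 7 bp
  [175,183): 8 bp
  [183,193): 10 bp
  [193,197): 4 bp
  [197,213): 16 bp
  [213,234): 21 bp
  [234,239): 5 bp
  [239,252): 13 bp
  [252,260): 8 bp
  [260,269): 9 bp

[1,3,3,3,4,5,5,6,7,7,7,8,8,8,8,9,10,13,13,13,13,14,15,16,21,23,26]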